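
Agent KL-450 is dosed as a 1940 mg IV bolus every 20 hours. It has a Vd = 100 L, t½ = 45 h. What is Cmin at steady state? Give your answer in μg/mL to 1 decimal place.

53.8 μg/mL

τ/t½ = 20/45 ≈ 0.44444, so fraction remaining f = (1/2)^(20/45) ≈ 0.7349.
At steady state, accumulation factor R = 1/(1 − e^(−kτ)) ≈ 3.7722.
Each bolus raises the concentration by D/Vd = 1940/100 ≈ 19.400 μg/mL.
Steady-state peak Cmax,ss = C₀·R ≈ 19.400 × 3.7722 ≈ 73.181 μg/mL.
Steady-state trough Cmin,ss = Cmax,ss·f ≈ 73.181 × 0.7349 ≈ 53.781 μg/mL.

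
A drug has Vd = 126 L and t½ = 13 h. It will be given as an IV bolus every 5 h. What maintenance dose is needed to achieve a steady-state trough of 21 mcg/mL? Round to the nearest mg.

τ/t½ = 5/13 ≈ 0.38462, so f = (1/2)^(5/13) ≈ 0.765983.
Cmin,ss = (D/Vd)·f/(1−f), so D = Cmin,ss·Vd·(1−f)/f.
D = 21 × 126 × (1−f)/f ≈ 21 × 126 × 0.30551 ≈ 808.38 mg.

808 mg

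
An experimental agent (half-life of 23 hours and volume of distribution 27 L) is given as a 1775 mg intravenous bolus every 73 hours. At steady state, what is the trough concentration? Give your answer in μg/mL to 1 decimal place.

8.2 μg/mL

Over one 73-h interval, 73/23 ≈ 3.1739 half-lives elapse, leaving f ≈ 0.1108 of each dose.
Each bolus raises the concentration by D/Vd = 1775/27 ≈ 65.741 μg/mL.
Steady-state trough Cmin,ss = C₀·f/(1−f) ≈ 65.741 × 0.1108/0.8892 ≈ 8.192 μg/mL.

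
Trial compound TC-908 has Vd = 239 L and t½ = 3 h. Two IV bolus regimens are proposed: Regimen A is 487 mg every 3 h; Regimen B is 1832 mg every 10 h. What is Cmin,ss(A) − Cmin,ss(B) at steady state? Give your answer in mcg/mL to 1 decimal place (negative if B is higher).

1.2 mcg/mL

Regimen A: f = (1/2)^(3/3) ≈ 0.5000; Cmin,ss = (487/239)·f/(1−f) ≈ 2.038 mcg/mL.
Regimen B: f = (1/2)^(10/3) ≈ 0.0992; Cmin,ss = (1832/239)·f/(1−f) ≈ 0.844 mcg/mL.
Difference ≈ 2.038 − 0.844 ≈ 1.194 mcg/mL.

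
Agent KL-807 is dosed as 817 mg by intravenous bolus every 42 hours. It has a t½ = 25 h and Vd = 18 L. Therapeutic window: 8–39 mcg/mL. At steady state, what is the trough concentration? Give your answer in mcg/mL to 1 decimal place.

τ/t½ = 42/25 ≈ 1.68, so fraction remaining f = (1/2)^(42/25) ≈ 0.3121.
Single-dose peak C₀ = D/Vd = 817/18 ≈ 45.389 mcg/mL.
Steady-state trough Cmin,ss = C₀·f/(1−f) ≈ 45.389 × 0.3121/0.6879 ≈ 20.593 mcg/mL.
Trough 20.6 mcg/mL vs MEC 8 mcg/mL: adequate.

20.6 mcg/mL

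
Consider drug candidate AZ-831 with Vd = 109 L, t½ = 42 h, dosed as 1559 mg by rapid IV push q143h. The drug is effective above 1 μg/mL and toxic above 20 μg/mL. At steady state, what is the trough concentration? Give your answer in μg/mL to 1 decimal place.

Over one 143-h interval, 143/42 ≈ 3.4048 half-lives elapse, leaving f ≈ 0.0944 of each dose.
Accumulation ratio R = 1/(1 − f) ≈ 1/0.9056 ≈ 1.1042.
Single-dose peak C₀ = D/Vd = 1559/109 ≈ 14.303 μg/mL.
Steady-state peak Cmax,ss = C₀·R ≈ 14.303 × 1.1042 ≈ 15.793 μg/mL.
Steady-state trough Cmin,ss = Cmax,ss·f ≈ 15.793 × 0.0944 ≈ 1.491 μg/mL.
Trough 1.5 μg/mL vs MEC 1 μg/mL: adequate.

1.5 μg/mL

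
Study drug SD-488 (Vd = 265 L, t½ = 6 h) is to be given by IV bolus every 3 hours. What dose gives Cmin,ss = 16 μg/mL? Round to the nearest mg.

1756 mg

τ/t½ = 3/6 ≈ 0.5, so f = (1/2)^(3/6) ≈ 0.707107.
Cmin,ss = (D/Vd)·f/(1−f), so D = Cmin,ss·Vd·(1−f)/f.
D = 16 × 265 × (1−f)/f ≈ 16 × 265 × 0.41421 ≈ 1756.25 mg.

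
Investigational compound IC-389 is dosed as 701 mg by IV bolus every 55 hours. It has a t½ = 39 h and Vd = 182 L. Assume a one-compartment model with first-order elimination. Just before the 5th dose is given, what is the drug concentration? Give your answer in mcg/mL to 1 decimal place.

f = (1/2)^(τ/t½) = (1/2)^(55/39) ≈ 0.3762.
C₀ = D/Vd = 701/182 ≈ 3.852 mcg/mL.
Before the 5th dose, 4 doses have been given. Superposition: Cmin = C₀·(f + f² + … + f^4).
≈ 3.852 × (0.3762 + 0.1415 + 0.0532 + 0.0200) ≈ 3.852 × 0.5909 ≈ 2.276 mcg/mL.

2.3 mcg/mL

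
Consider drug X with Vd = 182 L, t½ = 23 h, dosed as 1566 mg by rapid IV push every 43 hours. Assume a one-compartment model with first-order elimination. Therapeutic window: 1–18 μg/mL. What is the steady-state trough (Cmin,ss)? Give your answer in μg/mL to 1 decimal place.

k = ln2/t½ = ln2/23 ≈ 0.030137 h⁻¹; fraction remaining f = e^(−kτ) = e^(−0.030137×43) ≈ 0.2737.
At steady state, accumulation factor R = 1/(1 − e^(−kτ)) ≈ 1.3768.
Single-dose peak C₀ = D/Vd = 1566/182 ≈ 8.604 μg/mL.
Cmax,ss = C₀/(1 − f) ≈ 8.604/0.7263 ≈ 11.846 μg/mL.
One interval later, Cmin,ss = Cmax,ss·e^(−kτ) ≈ 11.846 × 0.2737 ≈ 3.242 μg/mL.
Trough 3.2 μg/mL vs MEC 1 μg/mL: adequate.

3.2 μg/mL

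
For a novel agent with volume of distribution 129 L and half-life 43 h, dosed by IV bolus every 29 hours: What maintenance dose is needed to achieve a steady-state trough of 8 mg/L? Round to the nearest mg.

615 mg

τ/t½ = 29/43 ≈ 0.67442, so f = (1/2)^(29/43) ≈ 0.626585.
Cmin,ss = (D/Vd)·f/(1−f), so D = Cmin,ss·Vd·(1−f)/f.
D = 8 × 129 × (1−f)/f ≈ 8 × 129 × 0.59595 ≈ 615.02 mg.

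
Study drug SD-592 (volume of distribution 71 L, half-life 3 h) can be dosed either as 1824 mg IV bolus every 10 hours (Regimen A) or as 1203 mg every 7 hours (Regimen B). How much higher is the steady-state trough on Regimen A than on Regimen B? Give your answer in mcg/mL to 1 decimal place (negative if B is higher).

Regimen A: f = (1/2)^(10/3) ≈ 0.0992; Cmin,ss = (1824/71)·f/(1−f) ≈ 2.829 mcg/mL.
Regimen B: f = (1/2)^(7/3) ≈ 0.1984; Cmin,ss = (1203/71)·f/(1−f) ≈ 4.194 mcg/mL.
Difference ≈ 2.829 − 4.194 ≈ -1.365 mcg/mL.

-1.4 mcg/mL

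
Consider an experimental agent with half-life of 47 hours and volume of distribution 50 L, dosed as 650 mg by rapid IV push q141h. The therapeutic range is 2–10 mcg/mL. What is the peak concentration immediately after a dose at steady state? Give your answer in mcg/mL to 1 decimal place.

τ = 141 h = 3 half-lives, so f = (1/2)^3 = 0.125.
At steady state, R = 1/(1 − 0.125) = 8/7.
Single-dose peak C₀ = D/Vd = 650/50 = 13 mcg/mL.
Steady-state peak Cmax,ss = C₀·R = 13 × 8/7 ≈ 14.857 mcg/mL.
Peak 14.9 mcg/mL vs MTC 10 mcg/mL: exceeds toxic threshold.

14.9 mcg/mL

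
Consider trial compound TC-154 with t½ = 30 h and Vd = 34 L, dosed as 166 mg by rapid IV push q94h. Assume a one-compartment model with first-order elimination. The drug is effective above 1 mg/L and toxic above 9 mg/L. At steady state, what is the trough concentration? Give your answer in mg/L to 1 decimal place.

0.6 mg/L

k = ln2/t½ = ln2/30 ≈ 0.023105 h⁻¹; fraction remaining f = e^(−kτ) = e^(−0.023105×94) ≈ 0.1140.
Single-dose peak C₀ = D/Vd = 166/34 ≈ 4.882 mg/L.
Steady-state trough Cmin,ss = C₀·f/(1−f) ≈ 4.882 × 0.1140/0.8860 ≈ 0.628 mg/L.
Trough 0.6 mg/L vs MEC 1 mg/L: subtherapeutic.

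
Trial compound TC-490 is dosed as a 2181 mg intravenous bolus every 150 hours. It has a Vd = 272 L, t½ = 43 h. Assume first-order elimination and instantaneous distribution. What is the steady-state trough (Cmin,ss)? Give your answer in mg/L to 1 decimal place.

0.8 mg/L

k = ln2/t½ = ln2/43 ≈ 0.016120 h⁻¹; fraction remaining f = e^(−kτ) = e^(−0.016120×150) ≈ 0.0891.
Each bolus raises the concentration by D/Vd = 2181/272 ≈ 8.018 mg/L.
Steady-state trough Cmin,ss = C₀·f/(1−f) ≈ 8.018 × 0.0891/0.9109 ≈ 0.784 mg/L.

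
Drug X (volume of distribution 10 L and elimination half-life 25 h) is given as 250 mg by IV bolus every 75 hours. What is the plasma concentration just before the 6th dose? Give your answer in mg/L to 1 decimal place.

f = (1/2)^(τ/t½) = (1/2)^(75/25) ≈ 0.1250.
C₀ = D/Vd = 250/10 ≈ 25.000 mg/L.
Before the 6th dose, 5 doses have been given. Superposition: Cmin = C₀·(f + f² + … + f^5).
≈ 25.000 × (0.1250 + 0.0156 + 0.0020 + 0.0002 + 0.0000) ≈ 25.000 × 0.1428 ≈ 3.570 mg/L.

3.6 mg/L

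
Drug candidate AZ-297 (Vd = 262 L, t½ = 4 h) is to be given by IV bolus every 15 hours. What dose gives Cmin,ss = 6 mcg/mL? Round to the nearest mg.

19578 mg

τ/t½ = 15/4 ≈ 3.75, so f = (1/2)^(15/4) ≈ 0.074325.
Cmin,ss = (D/Vd)·f/(1−f), so D = Cmin,ss·Vd·(1−f)/f.
D = 6 × 262 × (1−f)/f ≈ 6 × 262 × 12.45442 ≈ 19578.35 mg.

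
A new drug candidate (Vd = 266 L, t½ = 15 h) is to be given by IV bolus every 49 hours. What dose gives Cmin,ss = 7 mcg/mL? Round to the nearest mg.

16058 mg

τ/t½ = 49/15 ≈ 3.2667, so f = (1/2)^(49/15) ≈ 0.103905.
Cmin,ss = (D/Vd)·f/(1−f), so D = Cmin,ss·Vd·(1−f)/f.
D = 7 × 266 × (1−f)/f ≈ 7 × 266 × 8.62418 ≈ 16058.22 mg.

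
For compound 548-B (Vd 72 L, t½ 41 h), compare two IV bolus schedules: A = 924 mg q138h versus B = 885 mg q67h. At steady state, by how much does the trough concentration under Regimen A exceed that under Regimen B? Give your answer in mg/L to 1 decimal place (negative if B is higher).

Regimen A: f = (1/2)^(138/41) ≈ 0.0970; Cmin,ss = (924/72)·f/(1−f) ≈ 1.379 mg/L.
Regimen B: f = (1/2)^(67/41) ≈ 0.3222; Cmin,ss = (885/72)·f/(1−f) ≈ 5.843 mg/L.
Difference ≈ 1.379 − 5.843 ≈ -4.464 mg/L.

-4.5 mg/L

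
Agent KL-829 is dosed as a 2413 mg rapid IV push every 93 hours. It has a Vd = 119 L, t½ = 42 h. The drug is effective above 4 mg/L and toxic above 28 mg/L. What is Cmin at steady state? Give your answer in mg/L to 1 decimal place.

5.6 mg/L

Over one 93-h interval, 93/42 ≈ 2.2143 half-lives elapse, leaving f ≈ 0.2155 of each dose.
Accumulation ratio R = 1/(1 − f) ≈ 1/0.7845 ≈ 1.2747.
Single-dose peak C₀ = D/Vd = 2413/119 ≈ 20.277 mg/L.
Cmax,ss = C₀/(1 − f) ≈ 20.277/0.7845 ≈ 25.847 mg/L.
Steady-state trough Cmin,ss = Cmax,ss·f ≈ 25.847 × 0.2155 ≈ 5.570 mg/L.
Trough 5.6 mg/L vs MEC 4 mg/L: adequate.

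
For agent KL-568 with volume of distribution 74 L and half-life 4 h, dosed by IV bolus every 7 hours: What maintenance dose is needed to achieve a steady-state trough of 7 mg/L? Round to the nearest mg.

τ/t½ = 7/4 ≈ 1.75, so f = (1/2)^(7/4) ≈ 0.297302.
Cmin,ss = (D/Vd)·f/(1−f), so D = Cmin,ss·Vd·(1−f)/f.
D = 7 × 74 × (1−f)/f ≈ 7 × 74 × 2.36358 ≈ 1224.33 mg.

1224 mg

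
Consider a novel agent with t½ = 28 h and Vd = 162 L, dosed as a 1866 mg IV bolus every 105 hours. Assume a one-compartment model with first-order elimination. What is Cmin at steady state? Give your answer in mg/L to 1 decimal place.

0.9 mg/L

k = ln2/t½ = ln2/28 ≈ 0.024755 h⁻¹; fraction remaining f = e^(−kτ) = e^(−0.024755×105) ≈ 0.0743.
Each bolus raises the concentration by D/Vd = 1866/162 ≈ 11.519 mg/L.
Steady-state trough Cmin,ss = C₀·f/(1−f) ≈ 11.519 × 0.0743/0.9257 ≈ 0.925 mg/L.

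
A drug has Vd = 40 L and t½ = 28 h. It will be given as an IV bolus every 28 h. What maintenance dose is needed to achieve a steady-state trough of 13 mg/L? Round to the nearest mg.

τ/t½ = 28/28 ≈ 1, so f = (1/2)^(28/28) ≈ 0.500000.
Cmin,ss = (D/Vd)·f/(1−f), so D = Cmin,ss·Vd·(1−f)/f.
D = 13 × 40 × (1−f)/f ≈ 13 × 40 × 1.00000 ≈ 520.00 mg.

520 mg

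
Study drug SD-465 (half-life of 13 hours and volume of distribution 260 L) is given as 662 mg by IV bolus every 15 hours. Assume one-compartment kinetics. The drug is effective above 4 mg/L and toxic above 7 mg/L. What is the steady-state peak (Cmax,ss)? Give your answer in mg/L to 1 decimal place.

Over one 15-h interval, 15/13 ≈ 1.1538 half-lives elapse, leaving f ≈ 0.4494 of each dose.
Accumulation ratio R = 1/(1 − f) ≈ 1/0.5506 ≈ 1.8162.
Single-dose peak C₀ = D/Vd = 662/260 ≈ 2.546 mg/L.
Steady-state peak Cmax,ss = C₀·R ≈ 2.546 × 1.8162 ≈ 4.624 mg/L.
Peak 4.6 mg/L vs MTC 7 mg/L: below toxic threshold.

4.6 mg/L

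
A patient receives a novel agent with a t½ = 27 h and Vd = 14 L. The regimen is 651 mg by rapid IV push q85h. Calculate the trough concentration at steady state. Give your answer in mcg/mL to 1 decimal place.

τ/t½ = 85/27 ≈ 3.1481, so fraction remaining f = (1/2)^(85/27) ≈ 0.1128.
At steady state, accumulation factor R = 1/(1 − e^(−kτ)) ≈ 1.1271.
Each bolus raises the concentration by D/Vd = 651/14 ≈ 46.500 mcg/mL.
Cmax,ss = C₀/(1 − f) ≈ 46.500/0.8872 ≈ 52.412 mcg/mL.
One interval later, Cmin,ss = Cmax,ss·e^(−kτ) ≈ 52.412 × 0.1128 ≈ 5.912 mcg/mL.

5.9 mcg/mL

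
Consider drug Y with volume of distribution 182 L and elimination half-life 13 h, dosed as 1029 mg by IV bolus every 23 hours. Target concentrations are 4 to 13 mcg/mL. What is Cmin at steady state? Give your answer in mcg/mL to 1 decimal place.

k = ln2/t½ = ln2/13 ≈ 0.053319 h⁻¹; fraction remaining f = e^(−kτ) = e^(−0.053319×23) ≈ 0.2934.
Accumulation ratio R = 1/(1 − f) ≈ 1/0.7066 ≈ 1.4152.
Each bolus raises the concentration by D/Vd = 1029/182 ≈ 5.654 mcg/mL.
Cmax,ss = C₀/(1 − f) ≈ 5.654/0.7066 ≈ 8.002 mcg/mL.
One interval later, Cmin,ss = Cmax,ss·e^(−kτ) ≈ 8.002 × 0.2934 ≈ 2.348 mcg/mL.
Trough 2.3 mcg/mL vs MEC 4 mcg/mL: subtherapeutic.

2.3 mcg/mL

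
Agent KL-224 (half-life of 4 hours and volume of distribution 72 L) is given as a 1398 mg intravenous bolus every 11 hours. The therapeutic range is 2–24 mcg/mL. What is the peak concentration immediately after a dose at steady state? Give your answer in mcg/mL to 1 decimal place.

22.8 mcg/mL

Over one 11-h interval, 11/4 ≈ 2.75 half-lives elapse, leaving f ≈ 0.1487 of each dose.
Accumulation ratio R = 1/(1 − f) ≈ 1/0.8513 ≈ 1.1747.
Each bolus raises the concentration by D/Vd = 1398/72 ≈ 19.417 mcg/mL.
Steady-state peak Cmax,ss = C₀·R ≈ 19.417 × 1.1747 ≈ 22.809 mcg/mL.
Peak 22.8 mcg/mL vs MTC 24 mcg/mL: below toxic threshold.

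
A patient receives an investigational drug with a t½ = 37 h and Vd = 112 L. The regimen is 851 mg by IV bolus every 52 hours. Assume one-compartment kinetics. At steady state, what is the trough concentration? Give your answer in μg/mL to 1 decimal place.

τ/t½ = 52/37 ≈ 1.4054, so fraction remaining f = (1/2)^(52/37) ≈ 0.3775.
Each bolus raises the concentration by D/Vd = 851/112 ≈ 7.598 μg/mL.
Steady-state trough Cmin,ss = C₀·f/(1−f) ≈ 7.598 × 0.3775/0.6225 ≈ 4.608 μg/mL.

4.6 μg/mL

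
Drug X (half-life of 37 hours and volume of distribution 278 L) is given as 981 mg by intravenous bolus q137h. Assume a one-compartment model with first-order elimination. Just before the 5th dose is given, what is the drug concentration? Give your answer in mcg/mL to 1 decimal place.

f = (1/2)^(τ/t½) = (1/2)^(137/37) ≈ 0.0768.
C₀ = D/Vd = 981/278 ≈ 3.529 mcg/mL.
Before the 5th dose, 4 doses have been given. Superposition: Cmin = C₀·(f + f² + … + f^4).
≈ 3.529 × (0.0768 + 0.0059 + 0.0005 + 0.0000) ≈ 3.529 × 0.0832 ≈ 0.294 mcg/mL.

0.3 mcg/mL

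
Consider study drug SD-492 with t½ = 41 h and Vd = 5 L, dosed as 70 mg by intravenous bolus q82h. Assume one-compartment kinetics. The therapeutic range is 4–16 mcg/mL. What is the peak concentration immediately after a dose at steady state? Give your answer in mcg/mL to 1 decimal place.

18.7 mcg/mL

The dosing interval is 2 half-lives, so f = 2^(−2) = 0.25.
Accumulation ratio R = 1/(1 − f) = 1/0.75 = 4/3.
Single-dose peak C₀ = D/Vd = 70/5 = 14 mcg/mL.
Steady-state peak Cmax,ss = C₀·R = 14 × 4/3 ≈ 18.667 mcg/mL.
Peak 18.7 mcg/mL vs MTC 16 mcg/mL: exceeds toxic threshold.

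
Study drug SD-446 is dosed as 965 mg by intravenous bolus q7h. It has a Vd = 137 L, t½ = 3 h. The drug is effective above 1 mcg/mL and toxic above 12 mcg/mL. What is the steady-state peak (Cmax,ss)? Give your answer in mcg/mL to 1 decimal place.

8.8 mcg/mL

Over one 7-h interval, 7/3 ≈ 2.3333 half-lives elapse, leaving f ≈ 0.1984 of each dose.
At steady state, accumulation factor R = 1/(1 − e^(−kτ)) ≈ 1.2475.
Single-dose peak C₀ = D/Vd = 965/137 ≈ 7.044 mcg/mL.
Cmax,ss = C₀/(1 − f) ≈ 7.044/0.8016 ≈ 8.787 mcg/mL.
Peak 8.8 mcg/mL vs MTC 12 mcg/mL: below toxic threshold.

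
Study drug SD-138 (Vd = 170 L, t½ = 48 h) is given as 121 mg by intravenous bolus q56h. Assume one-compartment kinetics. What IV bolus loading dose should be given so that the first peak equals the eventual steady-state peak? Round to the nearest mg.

f = (1/2)^(56/48) ≈ 0.445449; accumulation ratio R = 1/(1−f) ≈ 1.80326.
Loading dose to hit Cmax,ss on first dose: D_load = D_maint·R ≈ 121 × 1.80326 ≈ 218.19 mg.

218 mg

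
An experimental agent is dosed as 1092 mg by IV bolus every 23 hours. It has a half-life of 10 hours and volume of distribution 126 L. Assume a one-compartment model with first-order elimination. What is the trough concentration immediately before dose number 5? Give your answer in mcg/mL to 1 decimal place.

2.2 mcg/mL

f = (1/2)^(τ/t½) = (1/2)^(23/10) ≈ 0.2031.
C₀ = D/Vd = 1092/126 ≈ 8.667 mcg/mL.
Before the 5th dose, 4 doses have been given. Superposition: Cmin = C₀·(f + f² + … + f^4).
≈ 8.667 × (0.2031 + 0.0412 + 0.0084 + 0.0017) ≈ 8.667 × 0.2544 ≈ 2.205 mcg/mL.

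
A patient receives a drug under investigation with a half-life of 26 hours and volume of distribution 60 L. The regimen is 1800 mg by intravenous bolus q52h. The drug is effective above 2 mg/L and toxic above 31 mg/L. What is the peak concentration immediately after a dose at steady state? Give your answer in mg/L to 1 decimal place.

τ = 52 h = 2 half-lives, so f = (1/2)^2 = 0.25.
At steady state, R = 1/(1 − 0.25) = 4/3.
Single-dose peak C₀ = D/Vd = 1800/60 = 30 mg/L.
Steady-state peak Cmax,ss = C₀·R = 30 × 4/3 ≈ 40.000 mg/L.
Peak 40.0 mg/L vs MTC 31 mg/L: exceeds toxic threshold.

40.0 mg/L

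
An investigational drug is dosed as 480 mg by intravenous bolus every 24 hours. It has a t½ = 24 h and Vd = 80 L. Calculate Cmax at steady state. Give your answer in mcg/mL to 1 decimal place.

The dosing interval is 1 half-life, so f = 2^(−1) = 0.5.
Accumulation ratio R = 1/(1 − f) = 1/0.5 = 2/1.
Single-dose peak C₀ = D/Vd = 480/80 = 6 mcg/mL.
Steady-state peak Cmax,ss = C₀·R = 6 × 2/1 ≈ 12.000 mcg/mL.

12.0 mcg/mL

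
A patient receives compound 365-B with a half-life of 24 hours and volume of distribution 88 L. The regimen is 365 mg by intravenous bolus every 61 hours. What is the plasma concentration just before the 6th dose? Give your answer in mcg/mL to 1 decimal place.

f = (1/2)^(τ/t½) = (1/2)^(61/24) ≈ 0.1717.
C₀ = D/Vd = 365/88 ≈ 4.148 mcg/mL.
Before the 6th dose, 5 doses have been given. Superposition: Cmin = C₀·(f + f² + … + f^5).
≈ 4.148 × (0.1717 + 0.0295 + 0.0051 + 0.0009 + 0.0001) ≈ 4.148 × 0.2073 ≈ 0.860 mcg/mL.

0.9 mcg/mL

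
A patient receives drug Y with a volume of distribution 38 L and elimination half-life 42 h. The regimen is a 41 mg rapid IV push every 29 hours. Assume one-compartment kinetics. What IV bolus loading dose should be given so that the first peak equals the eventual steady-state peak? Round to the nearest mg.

108 mg

f = (1/2)^(29/42) ≈ 0.619649; accumulation ratio R = 1/(1−f) ≈ 2.62915.
Loading dose to hit Cmax,ss on first dose: D_load = D_maint·R ≈ 41 × 2.62915 ≈ 107.80 mg.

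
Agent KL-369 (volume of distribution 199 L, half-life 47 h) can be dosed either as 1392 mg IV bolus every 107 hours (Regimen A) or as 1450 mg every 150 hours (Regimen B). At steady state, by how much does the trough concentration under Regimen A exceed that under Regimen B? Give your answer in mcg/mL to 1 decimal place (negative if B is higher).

0.9 mcg/mL

Regimen A: f = (1/2)^(107/47) ≈ 0.2064; Cmin,ss = (1392/199)·f/(1−f) ≈ 1.819 mcg/mL.
Regimen B: f = (1/2)^(150/47) ≈ 0.1095; Cmin,ss = (1450/199)·f/(1−f) ≈ 0.896 mcg/mL.
Difference ≈ 1.819 − 0.896 ≈ 0.923 mcg/mL.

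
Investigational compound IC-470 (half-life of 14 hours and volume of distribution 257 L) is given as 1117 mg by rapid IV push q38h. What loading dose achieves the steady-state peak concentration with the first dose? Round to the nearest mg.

f = (1/2)^(38/14) ≈ 0.152377; accumulation ratio R = 1/(1−f) ≈ 1.17977.
Loading dose to hit Cmax,ss on first dose: D_load = D_maint·R ≈ 1117 × 1.17977 ≈ 1317.80 mg.

1318 mg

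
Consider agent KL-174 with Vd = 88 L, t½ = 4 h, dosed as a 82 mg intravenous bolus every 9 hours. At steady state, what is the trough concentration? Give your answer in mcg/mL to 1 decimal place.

τ/t½ = 9/4 ≈ 2.25, so fraction remaining f = (1/2)^(9/4) ≈ 0.2102.
Accumulation ratio R = 1/(1 − f) ≈ 1/0.7898 ≈ 1.2661.
Each bolus raises the concentration by D/Vd = 82/88 ≈ 0.932 mcg/mL.
Steady-state peak Cmax,ss = C₀·R ≈ 0.932 × 1.2661 ≈ 1.180 mcg/mL.
Steady-state trough Cmin,ss = Cmax,ss·f ≈ 1.180 × 0.2102 ≈ 0.248 mcg/mL.

0.2 mcg/mL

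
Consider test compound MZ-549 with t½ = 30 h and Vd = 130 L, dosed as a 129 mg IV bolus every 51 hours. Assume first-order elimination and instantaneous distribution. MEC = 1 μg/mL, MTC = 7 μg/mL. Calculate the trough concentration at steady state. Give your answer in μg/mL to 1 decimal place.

0.4 μg/mL

k = ln2/t½ = ln2/30 ≈ 0.023105 h⁻¹; fraction remaining f = e^(−kτ) = e^(−0.023105×51) ≈ 0.3078.
Single-dose peak C₀ = D/Vd = 129/130 ≈ 0.992 μg/mL.
Steady-state trough Cmin,ss = C₀·f/(1−f) ≈ 0.992 × 0.3078/0.6922 ≈ 0.441 μg/mL.
Trough 0.4 μg/mL vs MEC 1 μg/mL: subtherapeutic.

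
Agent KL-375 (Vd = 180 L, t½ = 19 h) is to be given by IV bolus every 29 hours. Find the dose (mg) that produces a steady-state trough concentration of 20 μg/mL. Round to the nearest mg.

τ/t½ = 29/19 ≈ 1.5263, so f = (1/2)^(29/19) ≈ 0.347163.
Cmin,ss = (D/Vd)·f/(1−f), so D = Cmin,ss·Vd·(1−f)/f.
D = 20 × 180 × (1−f)/f ≈ 20 × 180 × 1.88049 ≈ 6769.76 mg.

6770 mg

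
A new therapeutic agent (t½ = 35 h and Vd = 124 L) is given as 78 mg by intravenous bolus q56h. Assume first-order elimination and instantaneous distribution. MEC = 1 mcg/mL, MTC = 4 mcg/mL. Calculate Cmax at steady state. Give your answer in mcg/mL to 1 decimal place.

k = ln2/t½ = ln2/35 ≈ 0.019804 h⁻¹; fraction remaining f = e^(−kτ) = e^(−0.019804×56) ≈ 0.3299.
At steady state, accumulation factor R = 1/(1 − e^(−kτ)) ≈ 1.4923.
Each bolus raises the concentration by D/Vd = 78/124 ≈ 0.629 mcg/mL.
Steady-state peak Cmax,ss = C₀·R ≈ 0.629 × 1.4923 ≈ 0.939 mcg/mL.
Peak 0.9 mcg/mL vs MTC 4 mcg/mL: below toxic threshold.

0.9 mcg/mL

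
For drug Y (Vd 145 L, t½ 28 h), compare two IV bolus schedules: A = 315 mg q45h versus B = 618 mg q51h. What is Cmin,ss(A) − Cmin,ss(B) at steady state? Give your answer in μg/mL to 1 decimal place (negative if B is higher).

Regimen A: f = (1/2)^(45/28) ≈ 0.3282; Cmin,ss = (315/145)·f/(1−f) ≈ 1.061 μg/mL.
Regimen B: f = (1/2)^(51/28) ≈ 0.2829; Cmin,ss = (618/145)·f/(1−f) ≈ 1.681 μg/mL.
Difference ≈ 1.061 − 1.681 ≈ -0.620 μg/mL.

-0.6 μg/mL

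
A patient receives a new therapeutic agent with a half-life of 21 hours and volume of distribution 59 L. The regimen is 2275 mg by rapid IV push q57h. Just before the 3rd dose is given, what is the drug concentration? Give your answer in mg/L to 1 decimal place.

f = (1/2)^(τ/t½) = (1/2)^(57/21) ≈ 0.1524.
C₀ = D/Vd = 2275/59 ≈ 38.559 mg/L.
Before the 3rd dose, 2 doses have been given. Superposition: Cmin = C₀·(f + f²).
≈ 38.559 × (0.1524 + 0.0232) ≈ 38.559 × 0.1756 ≈ 6.771 mg/L.

6.8 mg/L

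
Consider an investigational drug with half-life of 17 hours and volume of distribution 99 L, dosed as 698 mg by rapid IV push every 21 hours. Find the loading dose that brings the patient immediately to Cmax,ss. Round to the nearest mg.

1213 mg

f = (1/2)^(21/17) ≈ 0.424756; accumulation ratio R = 1/(1−f) ≈ 1.73839.
Loading dose to hit Cmax,ss on first dose: D_load = D_maint·R ≈ 698 × 1.73839 ≈ 1213.40 mg.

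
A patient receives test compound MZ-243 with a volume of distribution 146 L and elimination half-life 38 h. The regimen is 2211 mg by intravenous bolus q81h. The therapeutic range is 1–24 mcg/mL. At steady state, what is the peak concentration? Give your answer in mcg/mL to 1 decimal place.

19.6 mcg/mL

k = ln2/t½ = ln2/38 ≈ 0.018241 h⁻¹; fraction remaining f = e^(−kτ) = e^(−0.018241×81) ≈ 0.2282.
Accumulation ratio R = 1/(1 − f) ≈ 1/0.7718 ≈ 1.2957.
Single-dose peak C₀ = D/Vd = 2211/146 ≈ 15.144 mcg/mL.
Cmax,ss = C₀/(1 − f) ≈ 15.144/0.7718 ≈ 19.622 mcg/mL.
Peak 19.6 mcg/mL vs MTC 24 mcg/mL: below toxic threshold.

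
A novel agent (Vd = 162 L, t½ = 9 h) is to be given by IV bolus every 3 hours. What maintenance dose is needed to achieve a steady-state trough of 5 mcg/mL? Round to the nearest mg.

211 mg

τ/t½ = 3/9 ≈ 0.33333, so f = (1/2)^(3/9) ≈ 0.793701.
Cmin,ss = (D/Vd)·f/(1−f), so D = Cmin,ss·Vd·(1−f)/f.
D = 5 × 162 × (1−f)/f ≈ 5 × 162 × 0.25992 ≈ 210.54 mg.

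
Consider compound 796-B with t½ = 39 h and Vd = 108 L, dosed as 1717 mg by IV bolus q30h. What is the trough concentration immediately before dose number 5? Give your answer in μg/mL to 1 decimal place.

19.9 μg/mL

f = (1/2)^(τ/t½) = (1/2)^(30/39) ≈ 0.5867.
C₀ = D/Vd = 1717/108 ≈ 15.898 μg/mL.
Before the 5th dose, 4 doses have been given. Superposition: Cmin = C₀·(f + f² + … + f^4).
≈ 15.898 × (0.5867 + 0.3442 + 0.2020 + 0.1185) ≈ 15.898 × 1.2514 ≈ 19.895 μg/mL.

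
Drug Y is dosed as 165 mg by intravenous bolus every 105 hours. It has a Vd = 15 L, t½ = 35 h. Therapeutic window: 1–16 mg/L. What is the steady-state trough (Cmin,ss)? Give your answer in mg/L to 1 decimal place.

τ = 105 h = 3 half-lives, so f = (1/2)^3 = 0.125.
At steady state, R = 1/(1 − 0.125) = 8/7.
Single-dose peak C₀ = D/Vd = 165/15 = 11 mg/L.
Steady-state peak Cmax,ss = C₀·R = 11 × 8/7 ≈ 12.571 mg/L.
Steady-state trough Cmin,ss = Cmax,ss·f ≈ 12.571 × 0.125 ≈ 1.571 mg/L.
Trough 1.6 mg/L vs MEC 1 mg/L: adequate.

1.6 mg/L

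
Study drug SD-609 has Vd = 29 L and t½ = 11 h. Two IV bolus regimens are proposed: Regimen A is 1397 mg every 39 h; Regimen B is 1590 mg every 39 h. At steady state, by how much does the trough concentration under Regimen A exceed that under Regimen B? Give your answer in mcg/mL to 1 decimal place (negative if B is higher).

-0.6 mcg/mL

Regimen A: f = (1/2)^(39/11) ≈ 0.0856; Cmin,ss = (1397/29)·f/(1−f) ≈ 4.510 mcg/mL.
Regimen B: f = (1/2)^(39/11) ≈ 0.0856; Cmin,ss = (1590/29)·f/(1−f) ≈ 5.133 mcg/mL.
Difference ≈ 4.510 − 5.133 ≈ -0.623 mcg/mL.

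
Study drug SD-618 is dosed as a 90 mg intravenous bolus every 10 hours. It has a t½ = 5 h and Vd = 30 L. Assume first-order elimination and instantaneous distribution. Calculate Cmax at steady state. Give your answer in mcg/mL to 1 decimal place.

4.0 mcg/mL

τ = 10 h = 2 half-lives, so f = (1/2)^2 = 0.25.
At steady state, R = 1/(1 − 0.25) = 4/3.
Single-dose peak C₀ = D/Vd = 90/30 = 3 mcg/mL.
Steady-state peak Cmax,ss = C₀·R = 3 × 4/3 ≈ 4.000 mcg/mL.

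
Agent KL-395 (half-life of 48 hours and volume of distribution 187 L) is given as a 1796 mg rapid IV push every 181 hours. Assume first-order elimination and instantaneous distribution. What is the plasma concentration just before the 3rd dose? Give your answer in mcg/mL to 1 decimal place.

f = (1/2)^(τ/t½) = (1/2)^(181/48) ≈ 0.0733.
C₀ = D/Vd = 1796/187 ≈ 9.604 mcg/mL.
Before the 3rd dose, 2 doses have been given. Superposition: Cmin = C₀·(f + f²).
≈ 9.604 × (0.0733 + 0.0054) ≈ 9.604 × 0.0787 ≈ 0.756 mcg/mL.

0.8 mcg/mL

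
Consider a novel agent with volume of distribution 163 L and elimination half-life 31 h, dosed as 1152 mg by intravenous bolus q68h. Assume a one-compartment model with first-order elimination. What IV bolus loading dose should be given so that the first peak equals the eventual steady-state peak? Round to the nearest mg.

1474 mg

f = (1/2)^(68/31) ≈ 0.218613; accumulation ratio R = 1/(1−f) ≈ 1.27978.
Loading dose to hit Cmax,ss on first dose: D_load = D_maint·R ≈ 1152 × 1.27978 ≈ 1474.31 mg.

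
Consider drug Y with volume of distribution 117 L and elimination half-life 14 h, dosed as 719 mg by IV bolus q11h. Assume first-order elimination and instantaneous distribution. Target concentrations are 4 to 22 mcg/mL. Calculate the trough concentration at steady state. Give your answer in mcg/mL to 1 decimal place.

8.5 mcg/mL

Over one 11-h interval, 11/14 ≈ 0.78571 half-lives elapse, leaving f ≈ 0.5801 of each dose.
Single-dose peak C₀ = D/Vd = 719/117 ≈ 6.145 mcg/mL.
Steady-state trough Cmin,ss = C₀·f/(1−f) ≈ 6.145 × 0.5801/0.4199 ≈ 8.489 mcg/mL.
Trough 8.5 mcg/mL vs MEC 4 mcg/mL: adequate.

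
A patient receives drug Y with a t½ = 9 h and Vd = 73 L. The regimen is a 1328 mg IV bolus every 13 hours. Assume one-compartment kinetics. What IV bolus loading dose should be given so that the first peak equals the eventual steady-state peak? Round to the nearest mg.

2099 mg

f = (1/2)^(13/9) ≈ 0.367434; accumulation ratio R = 1/(1−f) ≈ 1.58086.
Loading dose to hit Cmax,ss on first dose: D_load = D_maint·R ≈ 1328 × 1.58086 ≈ 2099.38 mg.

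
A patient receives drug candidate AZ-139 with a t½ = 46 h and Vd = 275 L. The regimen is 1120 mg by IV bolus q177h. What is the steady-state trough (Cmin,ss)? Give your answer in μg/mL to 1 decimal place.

τ/t½ = 177/46 ≈ 3.8478, so fraction remaining f = (1/2)^(177/46) ≈ 0.0695.
Each bolus raises the concentration by D/Vd = 1120/275 ≈ 4.073 μg/mL.
Steady-state trough Cmin,ss = C₀·f/(1−f) ≈ 4.073 × 0.0695/0.9305 ≈ 0.304 μg/mL.

0.3 μg/mL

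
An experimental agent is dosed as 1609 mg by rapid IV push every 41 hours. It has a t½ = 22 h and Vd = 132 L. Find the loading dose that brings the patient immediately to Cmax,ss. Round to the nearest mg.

f = (1/2)^(41/22) ≈ 0.274783; accumulation ratio R = 1/(1−f) ≈ 1.37890.
Loading dose to hit Cmax,ss on first dose: D_load = D_maint·R ≈ 1609 × 1.37890 ≈ 2218.65 mg.

2219 mg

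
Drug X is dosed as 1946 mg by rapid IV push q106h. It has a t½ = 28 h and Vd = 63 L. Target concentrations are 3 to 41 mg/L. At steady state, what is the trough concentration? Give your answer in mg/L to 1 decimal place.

2.4 mg/L

Over one 106-h interval, 106/28 ≈ 3.7857 half-lives elapse, leaving f ≈ 0.0725 of each dose.
Single-dose peak C₀ = D/Vd = 1946/63 ≈ 30.889 mg/L.
Steady-state trough Cmin,ss = C₀·f/(1−f) ≈ 30.889 × 0.0725/0.9275 ≈ 2.415 mg/L.
Trough 2.4 mg/L vs MEC 3 mg/L: subtherapeutic.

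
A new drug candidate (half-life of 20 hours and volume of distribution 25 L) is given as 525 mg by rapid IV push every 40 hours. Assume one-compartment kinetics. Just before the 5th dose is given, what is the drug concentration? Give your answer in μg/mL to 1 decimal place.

7.0 μg/mL

f = (1/2)^(τ/t½) = (1/2)^(40/20) ≈ 0.2500.
C₀ = D/Vd = 525/25 ≈ 21.000 μg/mL.
Before the 5th dose, 4 doses have been given. Superposition: Cmin = C₀·(f + f² + … + f^4).
≈ 21.000 × (0.2500 + 0.0625 + 0.0156 + 0.0039) ≈ 21.000 × 0.3320 ≈ 6.972 μg/mL.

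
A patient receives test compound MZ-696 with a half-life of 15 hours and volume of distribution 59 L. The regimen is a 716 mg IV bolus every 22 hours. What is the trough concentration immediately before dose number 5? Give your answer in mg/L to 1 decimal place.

6.8 mg/L

f = (1/2)^(τ/t½) = (1/2)^(22/15) ≈ 0.3618.
C₀ = D/Vd = 716/59 ≈ 12.136 mg/L.
Before the 5th dose, 4 doses have been given. Superposition: Cmin = C₀·(f + f² + … + f^4).
≈ 12.136 × (0.3618 + 0.1309 + 0.0474 + 0.0171) ≈ 12.136 × 0.5572 ≈ 6.762 mg/L.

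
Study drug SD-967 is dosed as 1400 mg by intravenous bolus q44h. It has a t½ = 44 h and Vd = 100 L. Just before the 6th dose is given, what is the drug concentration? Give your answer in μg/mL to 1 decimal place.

f = (1/2)^(τ/t½) = (1/2)^(44/44) ≈ 0.5000.
C₀ = D/Vd = 1400/100 ≈ 14.000 μg/mL.
Before the 6th dose, 5 doses have been given. Superposition: Cmin = C₀·(f + f² + … + f^5).
≈ 14.000 × (0.5000 + 0.2500 + 0.1250 + 0.0625 + 0.0313) ≈ 14.000 × 0.9688 ≈ 13.563 μg/mL.

13.6 μg/mL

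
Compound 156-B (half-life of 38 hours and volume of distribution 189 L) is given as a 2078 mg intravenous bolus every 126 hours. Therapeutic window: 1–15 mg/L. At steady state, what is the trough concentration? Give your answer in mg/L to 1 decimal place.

1.2 mg/L

k = ln2/t½ = ln2/38 ≈ 0.018241 h⁻¹; fraction remaining f = e^(−kτ) = e^(−0.018241×126) ≈ 0.1004.
At steady state, accumulation factor R = 1/(1 − e^(−kτ)) ≈ 1.1116.
Each bolus raises the concentration by D/Vd = 2078/189 ≈ 10.995 mg/L.
Cmax,ss = C₀/(1 − f) ≈ 10.995/0.8996 ≈ 12.222 mg/L.
Steady-state trough Cmin,ss = Cmax,ss·f ≈ 12.222 × 0.1004 ≈ 1.227 mg/L.
Trough 1.2 mg/L vs MEC 1 mg/L: adequate.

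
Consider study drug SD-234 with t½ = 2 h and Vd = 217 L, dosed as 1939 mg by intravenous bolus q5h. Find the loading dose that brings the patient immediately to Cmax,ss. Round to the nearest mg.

f = (1/2)^(5/2) ≈ 0.176777; accumulation ratio R = 1/(1−f) ≈ 1.21474.
Loading dose to hit Cmax,ss on first dose: D_load = D_maint·R ≈ 1939 × 1.21474 ≈ 2355.38 mg.

2355 mg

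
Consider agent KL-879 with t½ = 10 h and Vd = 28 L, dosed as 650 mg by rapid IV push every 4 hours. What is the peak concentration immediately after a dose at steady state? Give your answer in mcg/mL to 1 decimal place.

95.9 mcg/mL

Over one 4-h interval, 4/10 ≈ 0.4 half-lives elapse, leaving f ≈ 0.7579 of each dose.
At steady state, accumulation factor R = 1/(1 − e^(−kτ)) ≈ 4.1305.
Single-dose peak C₀ = D/Vd = 650/28 ≈ 23.214 mcg/mL.
Cmax,ss = C₀/(1 − f) ≈ 23.214/0.2421 ≈ 95.886 mcg/mL.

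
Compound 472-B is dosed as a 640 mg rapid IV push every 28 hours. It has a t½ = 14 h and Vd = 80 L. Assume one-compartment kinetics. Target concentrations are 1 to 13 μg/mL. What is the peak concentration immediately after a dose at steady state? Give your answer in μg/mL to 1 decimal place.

The dosing interval is 2 half-lives, so f = 2^(−2) = 0.25.
Accumulation ratio R = 1/(1 − f) = 1/0.75 = 4/3.
Single-dose peak C₀ = D/Vd = 640/80 = 8 μg/mL.
Steady-state peak Cmax,ss = C₀·R = 8 × 4/3 ≈ 10.667 μg/mL.
Peak 10.7 μg/mL vs MTC 13 μg/mL: below toxic threshold.

10.7 μg/mL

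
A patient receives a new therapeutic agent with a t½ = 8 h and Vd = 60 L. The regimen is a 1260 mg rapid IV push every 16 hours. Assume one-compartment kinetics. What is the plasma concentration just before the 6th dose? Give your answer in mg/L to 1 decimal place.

f = (1/2)^(τ/t½) = (1/2)^(16/8) ≈ 0.2500.
C₀ = D/Vd = 1260/60 ≈ 21.000 mg/L.
Before the 6th dose, 5 doses have been given. Superposition: Cmin = C₀·(f + f² + … + f^5).
≈ 21.000 × (0.2500 + 0.0625 + 0.0156 + 0.0039 + 0.0010) ≈ 21.000 × 0.3330 ≈ 6.993 mg/L.

7.0 mg/L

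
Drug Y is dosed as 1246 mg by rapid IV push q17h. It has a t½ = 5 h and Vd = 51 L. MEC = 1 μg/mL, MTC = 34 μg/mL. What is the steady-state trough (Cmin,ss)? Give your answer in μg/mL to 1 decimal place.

k = ln2/t½ = ln2/5 ≈ 0.138629 h⁻¹; fraction remaining f = e^(−kτ) = e^(−0.138629×17) ≈ 0.0947.
At steady state, accumulation factor R = 1/(1 − e^(−kτ)) ≈ 1.1046.
Single-dose peak C₀ = D/Vd = 1246/51 ≈ 24.431 μg/mL.
Cmax,ss = C₀/(1 − f) ≈ 24.431/0.9053 ≈ 26.987 μg/mL.
Steady-state trough Cmin,ss = Cmax,ss·f ≈ 26.987 × 0.0947 ≈ 2.556 μg/mL.
Trough 2.6 μg/mL vs MEC 1 μg/mL: adequate.

2.6 μg/mL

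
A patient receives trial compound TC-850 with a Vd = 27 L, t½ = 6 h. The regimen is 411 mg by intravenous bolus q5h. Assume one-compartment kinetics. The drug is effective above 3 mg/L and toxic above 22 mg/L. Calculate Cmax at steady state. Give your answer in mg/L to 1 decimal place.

τ/t½ = 5/6 ≈ 0.83333, so fraction remaining f = (1/2)^(5/6) ≈ 0.5612.
At steady state, accumulation factor R = 1/(1 − e^(−kτ)) ≈ 2.2789.
Each bolus raises the concentration by D/Vd = 411/27 ≈ 15.222 mg/L.
Steady-state peak Cmax,ss = C₀·R ≈ 15.222 × 2.2789 ≈ 34.689 mg/L.
Peak 34.7 mg/L vs MTC 22 mg/L: exceeds toxic threshold.

34.7 mg/L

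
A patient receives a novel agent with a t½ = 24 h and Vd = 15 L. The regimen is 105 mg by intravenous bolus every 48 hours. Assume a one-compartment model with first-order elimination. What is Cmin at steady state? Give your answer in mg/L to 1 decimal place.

The dosing interval is 2 half-lives, so f = 2^(−2) = 0.25.
At steady state, R = 1/(1 − 0.25) = 4/3.
Single-dose peak C₀ = D/Vd = 105/15 = 7 mg/L.
Steady-state peak Cmax,ss = C₀·R = 7 × 4/3 ≈ 9.333 mg/L.
Steady-state trough Cmin,ss = Cmax,ss·f ≈ 9.333 × 0.25 ≈ 2.333 mg/L.

2.3 mg/L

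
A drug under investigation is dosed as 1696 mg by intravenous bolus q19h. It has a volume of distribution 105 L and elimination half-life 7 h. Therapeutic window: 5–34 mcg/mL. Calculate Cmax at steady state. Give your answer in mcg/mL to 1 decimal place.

19.1 mcg/mL

τ/t½ = 19/7 ≈ 2.7143, so fraction remaining f = (1/2)^(19/7) ≈ 0.1524.
Accumulation ratio R = 1/(1 − f) ≈ 1/0.8476 ≈ 1.1798.
Single-dose peak C₀ = D/Vd = 1696/105 ≈ 16.152 mcg/mL.
Steady-state peak Cmax,ss = C₀·R ≈ 16.152 × 1.1798 ≈ 19.056 mcg/mL.
Peak 19.1 mcg/mL vs MTC 34 mcg/mL: below toxic threshold.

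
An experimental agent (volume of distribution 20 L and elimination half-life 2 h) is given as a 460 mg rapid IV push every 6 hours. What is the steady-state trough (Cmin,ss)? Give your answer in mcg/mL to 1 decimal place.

3.3 mcg/mL

τ = 6 h = 3 half-lives, so f = (1/2)^3 = 0.125.
Accumulation ratio R = 1/(1 − f) = 1/0.875 = 8/7.
Single-dose peak C₀ = D/Vd = 460/20 = 23 mcg/mL.
Steady-state peak Cmax,ss = C₀·R = 23 × 8/7 ≈ 26.286 mcg/mL.
Steady-state trough Cmin,ss = Cmax,ss·f ≈ 26.286 × 0.125 ≈ 3.286 mcg/mL.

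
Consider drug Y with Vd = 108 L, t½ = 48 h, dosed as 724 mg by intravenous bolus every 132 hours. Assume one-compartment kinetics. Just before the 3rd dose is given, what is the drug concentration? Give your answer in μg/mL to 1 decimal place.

1.1 μg/mL

f = (1/2)^(τ/t½) = (1/2)^(132/48) ≈ 0.1487.
C₀ = D/Vd = 724/108 ≈ 6.704 μg/mL.
Before the 3rd dose, 2 doses have been given. Superposition: Cmin = C₀·(f + f²).
≈ 6.704 × (0.1487 + 0.0221) ≈ 6.704 × 0.1708 ≈ 1.145 μg/mL.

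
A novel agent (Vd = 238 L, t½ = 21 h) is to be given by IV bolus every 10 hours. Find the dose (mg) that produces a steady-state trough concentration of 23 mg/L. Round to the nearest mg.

2141 mg

τ/t½ = 10/21 ≈ 0.47619, so f = (1/2)^(10/21) ≈ 0.718873.
Cmin,ss = (D/Vd)·f/(1−f), so D = Cmin,ss·Vd·(1−f)/f.
D = 23 × 238 × (1−f)/f ≈ 23 × 238 × 0.39107 ≈ 2140.72 mg.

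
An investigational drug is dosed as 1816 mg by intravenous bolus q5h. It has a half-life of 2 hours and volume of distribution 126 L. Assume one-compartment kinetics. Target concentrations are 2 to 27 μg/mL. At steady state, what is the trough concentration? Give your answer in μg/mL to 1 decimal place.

Over one 5-h interval, 5/2 ≈ 2.5 half-lives elapse, leaving f ≈ 0.1768 of each dose.
Accumulation ratio R = 1/(1 − f) ≈ 1/0.8232 ≈ 1.2148.
Each bolus raises the concentration by D/Vd = 1816/126 ≈ 14.413 μg/mL.
Cmax,ss = C₀/(1 − f) ≈ 14.413/0.8232 ≈ 17.509 μg/mL.
One interval later, Cmin,ss = Cmax,ss·e^(−kτ) ≈ 17.509 × 0.1768 ≈ 3.096 μg/mL.
Trough 3.1 μg/mL vs MEC 2 μg/mL: adequate.

3.1 μg/mL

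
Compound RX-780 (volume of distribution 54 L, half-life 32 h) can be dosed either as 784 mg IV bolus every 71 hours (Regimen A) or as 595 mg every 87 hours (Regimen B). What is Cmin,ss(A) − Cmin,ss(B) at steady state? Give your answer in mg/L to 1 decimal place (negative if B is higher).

2.0 mg/L

Regimen A: f = (1/2)^(71/32) ≈ 0.2148; Cmin,ss = (784/54)·f/(1−f) ≈ 3.972 mg/L.
Regimen B: f = (1/2)^(87/32) ≈ 0.1519; Cmin,ss = (595/54)·f/(1−f) ≈ 1.973 mg/L.
Difference ≈ 3.972 − 1.973 ≈ 1.999 mg/L.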